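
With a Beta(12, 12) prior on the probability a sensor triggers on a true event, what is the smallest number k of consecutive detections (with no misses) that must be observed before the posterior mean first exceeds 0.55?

After k detections and 0 misses the posterior is Beta(12+k, 12), with mean (12+k)/(12+12+k).
Set (12+k)/(24+k) > 0.55 and solve: k > (0.55·24 − 12)/(1 − 0.55) = 2.667.
The smallest integer exceeding 2.667 is 3, and checking k=3: (15)/(27) = 0.5556 > 0.55.

k = 3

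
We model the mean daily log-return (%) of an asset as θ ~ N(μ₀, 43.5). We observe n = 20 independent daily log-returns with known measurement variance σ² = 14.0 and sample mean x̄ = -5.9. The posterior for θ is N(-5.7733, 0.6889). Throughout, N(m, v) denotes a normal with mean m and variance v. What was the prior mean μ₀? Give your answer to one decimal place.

The posterior mean is a precision-weighted average: μ_n = (τ₀μ₀ + τ_data·x̄)/(τ₀+τ_data), with τ₀=1/σ₀² and τ_data=n/σ².
Here τ₀ = 1/43.5 = 0.022989 and τ_data = 20/14.0 = 1.428571, so τ_n = 1.451560.
Rearranging for μ₀: μ₀ = (μ_n·τ_n − τ_data·x̄)/τ₀ = (-5.7733·1.451560 − 1.428571·-5.9) / 0.022989 = 0.048278/0.022989 ≈ 2.1.

μ₀ = 2.1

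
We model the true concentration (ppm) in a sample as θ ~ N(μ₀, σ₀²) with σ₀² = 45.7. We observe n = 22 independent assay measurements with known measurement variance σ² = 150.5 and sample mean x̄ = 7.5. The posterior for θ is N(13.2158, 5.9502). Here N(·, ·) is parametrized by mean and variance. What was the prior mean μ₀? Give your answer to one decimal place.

μ₀ = 51.4

With known observation variance, the Normal–Normal posterior has precision τ_n = τ₀ + n/σ² and mean μ_n = (τ₀μ₀ + (n/σ²)x̄)/τ_n.
Here τ₀ = 1/45.7 = 0.021882 and τ_data = 22/150.5 = 0.146179, so τ_n = 0.168061.
Rearranging for μ₀: μ₀ = (μ_n·τ_n − τ_data·x̄)/τ₀ = (13.2158·0.168061 − 0.146179·7.5) / 0.021882 = 1.124718/0.021882 ≈ 51.4.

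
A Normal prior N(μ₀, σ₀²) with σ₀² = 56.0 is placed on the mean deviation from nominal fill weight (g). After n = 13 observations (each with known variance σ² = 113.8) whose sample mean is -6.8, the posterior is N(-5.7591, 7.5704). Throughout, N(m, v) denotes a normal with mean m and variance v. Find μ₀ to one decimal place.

With known observation variance, the Normal–Normal posterior has precision τ_n = τ₀ + n/σ² and mean μ_n = (τ₀μ₀ + (n/σ²)x̄)/τ_n.
Here τ₀ = 1/56.0 = 0.017857 and τ_data = 13/113.8 = 0.114236, so τ_n = 0.132093.
Rearranging for μ₀: μ₀ = (μ_n·τ_n − τ_data·x̄)/τ₀ = (-5.7591·0.132093 − 0.114236·-6.8) / 0.017857 = 0.016068/0.017857 ≈ 0.9.

μ₀ = 0.9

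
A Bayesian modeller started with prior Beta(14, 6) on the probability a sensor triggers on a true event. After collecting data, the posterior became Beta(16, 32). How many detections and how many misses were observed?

2 detections and 26 misses

Beta is conjugate to the binomial likelihood: posterior = Beta(α+s, β+f).
Match parameters: s=16−14=2, f=32−6=26.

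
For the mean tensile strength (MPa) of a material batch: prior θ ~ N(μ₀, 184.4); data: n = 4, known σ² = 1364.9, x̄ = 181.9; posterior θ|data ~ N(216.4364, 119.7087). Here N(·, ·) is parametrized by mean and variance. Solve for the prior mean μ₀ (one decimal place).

With known observation variance, the Normal–Normal posterior has precision τ_n = τ₀ + n/σ² and mean μ_n = (τ₀μ₀ + (n/σ²)x̄)/τ_n.
Here τ₀ = 1/184.4 = 0.005423 and τ_data = 4/1364.9 = 0.002931, so τ_n = 0.008354.
Rearranging for μ₀: μ₀ = (μ_n·τ_n − τ_data·x̄)/τ₀ = (216.4364·0.008354 − 0.002931·181.9) / 0.005423 = 1.274961/0.005423 ≈ 235.1.

μ₀ = 235.1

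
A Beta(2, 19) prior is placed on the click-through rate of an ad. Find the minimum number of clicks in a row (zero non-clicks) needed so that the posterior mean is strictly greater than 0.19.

After k clicks and 0 non-clicks the posterior is Beta(2+k, 19), with mean (2+k)/(2+19+k).
Set (2+k)/(21+k) > 0.19 and solve: k > (0.19·21 − 2)/(1 − 0.19) = 2.457.
The smallest integer exceeding 2.457 is 3.

k = 3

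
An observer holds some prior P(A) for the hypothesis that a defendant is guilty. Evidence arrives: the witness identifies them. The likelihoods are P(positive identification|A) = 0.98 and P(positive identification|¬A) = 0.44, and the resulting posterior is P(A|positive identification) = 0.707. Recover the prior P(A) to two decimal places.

P(A) = 0.52

Bayes' rule in odds form gives O(A|E) = O(A)·[P(E|A)/P(E|¬A)], hence O(A) = O(A|E)/LR.
Posterior odds = 0.707/(1−0.707) = 2.4130. LR = 0.98/0.44 = 2.2273.
Prior odds = 2.4130/2.2273 = 1.0834, so P(A) = 1.0834/(1+1.0834) ≈ 0.52.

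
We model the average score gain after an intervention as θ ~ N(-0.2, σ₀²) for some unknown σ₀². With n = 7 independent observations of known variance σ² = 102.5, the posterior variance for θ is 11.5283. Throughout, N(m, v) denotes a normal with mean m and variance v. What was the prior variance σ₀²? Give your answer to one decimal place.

σ₀² = 54.2

For the Normal–Normal model with known σ², precisions add: τ_n = τ₀ + n/σ².
So 1/σ₀² = 1/11.5283 − 7/102.5 = 0.086743 − 0.068293 = 0.018450.
Hence σ₀² = 1/0.018450 ≈ 54.2.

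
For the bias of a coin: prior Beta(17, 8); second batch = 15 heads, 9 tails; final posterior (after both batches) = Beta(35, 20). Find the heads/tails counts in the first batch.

3 heads and 3 tails

Because Beta–binomial updating is additive in the counts, the combined data contributed (α_post−α_prior, β_post−β_prior) successes and failures.
Total across both batches: 35−17=18 heads, 20−8=12 tails.
Subtract the second batch: 18−15=3 heads and 12−9=3 tails.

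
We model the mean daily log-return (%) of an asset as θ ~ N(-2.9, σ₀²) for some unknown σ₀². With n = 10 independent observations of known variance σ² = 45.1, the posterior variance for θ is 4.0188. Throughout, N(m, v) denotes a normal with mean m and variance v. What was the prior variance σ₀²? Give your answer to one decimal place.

σ₀² = 36.9

Posterior precision equals prior precision plus data precision: 1/σ_n² = 1/σ₀² + n/σ².
So 1/σ₀² = 1/4.0188 − 10/45.1 = 0.248830 − 0.221729 = 0.027101.
Hence σ₀² = 1/0.027101 ≈ 36.9.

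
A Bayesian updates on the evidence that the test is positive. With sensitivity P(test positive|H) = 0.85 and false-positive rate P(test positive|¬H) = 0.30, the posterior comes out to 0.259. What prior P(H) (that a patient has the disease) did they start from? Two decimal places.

P(H) = 0.11

In odds form, posterior odds = prior odds × likelihood ratio, so prior odds = posterior odds ÷ LR.
Posterior odds = 0.259/(1−0.259) = 0.3495. LR = 0.85/0.30 = 2.8333.
Prior odds = 0.3495/2.8333 = 0.1234, so P(H) = 0.1234/(1+0.1234) ≈ 0.11.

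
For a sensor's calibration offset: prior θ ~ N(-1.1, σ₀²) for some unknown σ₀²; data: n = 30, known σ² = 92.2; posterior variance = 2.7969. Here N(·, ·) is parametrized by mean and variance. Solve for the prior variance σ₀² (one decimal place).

For the Normal–Normal model with known σ², precisions add: τ_n = τ₀ + n/σ².
So 1/σ₀² = 1/2.7969 − 30/92.2 = 0.357539 − 0.325380 = 0.032159.
Hence σ₀² = 1/0.032159 ≈ 31.1.

σ₀² = 31.1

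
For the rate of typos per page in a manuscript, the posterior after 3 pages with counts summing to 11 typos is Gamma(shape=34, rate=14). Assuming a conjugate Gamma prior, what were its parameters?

Gamma(shape=23, rate=11)

A Gamma(α, β) prior (rate parametrization) on a Poisson rate with n observations summing to S gives posterior Gamma(α+S, β+n).
So α = 34 − 11 = 23 and β = 14 − 3 = 11.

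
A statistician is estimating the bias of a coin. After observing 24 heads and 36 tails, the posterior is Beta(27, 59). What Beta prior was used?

Beta is conjugate to the binomial likelihood: posterior = Beta(a+s, b+f).
So a = 27 − 24 = 3 and b = 59 − 36 = 23.

Beta(3, 23)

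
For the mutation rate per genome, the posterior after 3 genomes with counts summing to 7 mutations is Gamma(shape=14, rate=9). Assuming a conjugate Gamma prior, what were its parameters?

A Gamma(α, β) prior (rate parametrization) on a Poisson rate with n observations summing to S gives posterior Gamma(α+S, β+n).
So α = 14 − 7 = 7 and β = 9 − 3 = 6.

Gamma(shape=7, rate=6)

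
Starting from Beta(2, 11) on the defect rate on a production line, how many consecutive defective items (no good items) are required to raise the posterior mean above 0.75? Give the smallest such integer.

k = 32

After k defective items and 0 good items the posterior is Beta(2+k, 11), with mean (2+k)/(2+11+k).
Set (2+k)/(13+k) > 0.75 and solve: k > (0.75·13 − 2)/(1 − 0.75) = 31.000.
The smallest integer exceeding 31.000 is 32, and checking k=32: (34)/(45) = 0.7556 > 0.75.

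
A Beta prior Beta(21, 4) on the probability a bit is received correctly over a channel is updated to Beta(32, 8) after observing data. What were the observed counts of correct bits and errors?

11 correct bits and 4 errors

Beta is conjugate to the binomial likelihood: posterior = Beta(α+s, β+f).
So s = 32 − 21 = 11 and f = 8 − 4 = 4.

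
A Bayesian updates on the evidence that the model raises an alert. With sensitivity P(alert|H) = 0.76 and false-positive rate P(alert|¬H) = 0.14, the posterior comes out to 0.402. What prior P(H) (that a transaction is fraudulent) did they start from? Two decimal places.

P(H) = 0.11

Bayes' rule in odds form gives O(H|E) = O(H)·[P(E|H)/P(E|¬H)], hence O(H) = O(H|E)/LR.
Posterior odds = 0.402/(1−0.402) = 0.6722. LR = 0.76/0.14 = 5.4286.
Prior odds = 0.6722/5.4286 = 0.1238, so P(H) = 0.1238/(1+0.1238) ≈ 0.11.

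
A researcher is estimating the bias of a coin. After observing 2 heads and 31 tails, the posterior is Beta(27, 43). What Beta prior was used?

A Beta(a, b) prior with s successes and f failures in binomial data gives a Beta(a+s, b+f) posterior.
So a = 27 − 2 = 25 and b = 43 − 31 = 12.

Beta(25, 12)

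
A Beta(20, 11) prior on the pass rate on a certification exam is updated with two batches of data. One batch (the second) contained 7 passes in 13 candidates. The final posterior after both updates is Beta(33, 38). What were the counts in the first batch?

6 passes and 21 failures

Sequential conjugate updates are equivalent to a single update on the pooled data, so total successes = posterior α − prior α and total failures = posterior β − prior β.
Total across both batches: 33−20=13 passes, 38−11=27 failures.
Subtract the second batch: 13−7=6 passes and 27−6=21 failures.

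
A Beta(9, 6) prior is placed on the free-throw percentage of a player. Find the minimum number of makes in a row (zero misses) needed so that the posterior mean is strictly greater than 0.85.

k = 26

After k makes and 0 misses the posterior is Beta(9+k, 6), with mean (9+k)/(9+6+k).
Set (9+k)/(15+k) > 0.85 and solve: k > (0.85·15 − 9)/(1 − 0.85) = 25.000.
The smallest integer exceeding 25.000 is 26, and checking k=26: (35)/(41) = 0.8537 > 0.85.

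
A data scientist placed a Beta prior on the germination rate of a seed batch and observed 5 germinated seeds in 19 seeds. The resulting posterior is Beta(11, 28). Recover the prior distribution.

A Beta(a, b) prior with s successes and f failures in binomial data gives a Beta(a+s, b+f) posterior.
So a = 11 − 5 = 6 and b = 28 − 14 = 14.

Beta(6, 14)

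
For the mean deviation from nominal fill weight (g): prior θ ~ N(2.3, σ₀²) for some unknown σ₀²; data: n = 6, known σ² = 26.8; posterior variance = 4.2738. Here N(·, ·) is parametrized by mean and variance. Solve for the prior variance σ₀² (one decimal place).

For the Normal–Normal model with known σ², precisions add: τ_n = τ₀ + n/σ².
So 1/σ₀² = 1/4.2738 − 6/26.8 = 0.233984 − 0.223881 = 0.010103.
Hence σ₀² = 1/0.010103 ≈ 99.0.

σ₀² = 99.0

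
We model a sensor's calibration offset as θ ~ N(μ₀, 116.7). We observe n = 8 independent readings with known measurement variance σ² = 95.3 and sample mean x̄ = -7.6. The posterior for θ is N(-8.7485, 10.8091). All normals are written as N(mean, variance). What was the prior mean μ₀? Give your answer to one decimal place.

μ₀ = -20.0

With known observation variance, the Normal–Normal posterior has precision τ_n = τ₀ + n/σ² and mean μ_n = (τ₀μ₀ + (n/σ²)x̄)/τ_n.
Here τ₀ = 1/116.7 = 0.008569 and τ_data = 8/95.3 = 0.083945, so τ_n = 0.092514.
Rearranging for μ₀: μ₀ = (μ_n·τ_n − τ_data·x̄)/τ₀ = (-8.7485·0.092514 − 0.083945·-7.6) / 0.008569 = -0.171377/0.008569 ≈ -20.0.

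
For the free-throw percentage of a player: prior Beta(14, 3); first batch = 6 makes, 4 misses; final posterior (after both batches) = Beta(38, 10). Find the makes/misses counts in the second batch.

18 makes and 3 misses

Because Beta–binomial updating is additive in the counts, the combined data contributed (α_post−α_prior, β_post−β_prior) successes and failures.
Total across both batches: 38−14=24 makes, 10−3=7 misses.
Subtract the first batch: 24−6=18 makes and 7−4=3 misses.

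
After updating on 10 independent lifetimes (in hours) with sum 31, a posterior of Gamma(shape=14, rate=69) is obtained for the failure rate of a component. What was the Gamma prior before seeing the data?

Gamma(shape=4, rate=38)

Gamma–exponential conjugacy: posterior shape = α + n, posterior rate = β + Σtᵢ.
So α = 14 − 10 = 4 and β = 69 − 31 = 38.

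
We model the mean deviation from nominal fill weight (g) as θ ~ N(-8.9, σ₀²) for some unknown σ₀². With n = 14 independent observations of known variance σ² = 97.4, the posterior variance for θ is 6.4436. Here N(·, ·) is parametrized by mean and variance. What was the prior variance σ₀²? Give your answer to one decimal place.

σ₀² = 87.3

Posterior precision equals prior precision plus data precision: 1/σ_n² = 1/σ₀² + n/σ².
So 1/σ₀² = 1/6.4436 − 14/97.4 = 0.155193 − 0.143737 = 0.011456.
Hence σ₀² = 1/0.011456 ≈ 87.3.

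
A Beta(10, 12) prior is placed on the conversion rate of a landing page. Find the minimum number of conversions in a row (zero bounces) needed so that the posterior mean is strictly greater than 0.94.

k = 179

After k conversions and 0 bounces the posterior is Beta(10+k, 12), with mean (10+k)/(10+12+k).
Set (10+k)/(22+k) > 0.94 and solve: k > (0.94·22 − 10)/(1 − 0.94) = 178.000.
The smallest integer exceeding 178.000 is 179.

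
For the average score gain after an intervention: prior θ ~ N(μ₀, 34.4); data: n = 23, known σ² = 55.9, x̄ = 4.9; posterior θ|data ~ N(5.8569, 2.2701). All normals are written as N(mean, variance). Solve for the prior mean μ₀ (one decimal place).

μ₀ = 19.4

With known observation variance, the Normal–Normal posterior has precision τ_n = τ₀ + n/σ² and mean μ_n = (τ₀μ₀ + (n/σ²)x̄)/τ_n.
Here τ₀ = 1/34.4 = 0.029070 and τ_data = 23/55.9 = 0.411449, so τ_n = 0.440519.
Rearranging for μ₀: μ₀ = (μ_n·τ_n − τ_data·x̄)/τ₀ = (5.8569·0.440519 − 0.411449·4.9) / 0.029070 = 0.563976/0.029070 ≈ 19.4.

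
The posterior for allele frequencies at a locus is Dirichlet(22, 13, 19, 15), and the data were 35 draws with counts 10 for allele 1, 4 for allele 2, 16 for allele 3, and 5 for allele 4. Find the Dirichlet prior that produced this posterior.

Dirichlet(12, 9, 3, 10)

For a Dirichlet(α) prior with multinomial counts c, the posterior is Dirichlet(α + c) componentwise.
Subtract each count from the matching posterior parameter: 22−10=12, 13−4=9, 19−16=3, 15−5=10.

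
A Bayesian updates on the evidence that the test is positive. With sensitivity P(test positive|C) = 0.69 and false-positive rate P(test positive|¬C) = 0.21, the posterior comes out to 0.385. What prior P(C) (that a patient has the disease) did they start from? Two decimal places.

P(C) = 0.16

Bayes' rule in odds form gives O(C|E) = O(C)·[P(E|C)/P(E|¬C)], hence O(C) = O(C|E)/LR.
Posterior odds = 0.385/(1−0.385) = 0.6260. LR = 0.69/0.21 = 3.2857.
Prior odds = 0.6260/3.2857 = 0.1905, so P(C) = 0.1905/(1+0.1905) ≈ 0.16.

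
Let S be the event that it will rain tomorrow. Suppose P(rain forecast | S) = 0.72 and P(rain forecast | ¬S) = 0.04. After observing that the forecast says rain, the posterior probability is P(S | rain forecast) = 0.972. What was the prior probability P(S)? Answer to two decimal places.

P(S) = 0.66

In odds form, posterior odds = prior odds × likelihood ratio, so prior odds = posterior odds ÷ LR.
Posterior odds = 0.972/(1−0.972) = 34.7143. LR = 0.72/0.04 = 18.0000.
Prior odds = 34.7143/18.0000 = 1.9286, so P(S) = 1.9286/(1+1.9286) ≈ 0.66.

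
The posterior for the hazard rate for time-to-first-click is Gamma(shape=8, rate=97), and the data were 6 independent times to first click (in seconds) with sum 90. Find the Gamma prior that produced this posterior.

Gamma(shape=2, rate=7)

For an exponential likelihood with a Gamma(α, β) prior on the rate, n observations with total T give posterior Gamma(α+n, β+T).
So α = 8 − 6 = 2 and β = 97 − 90 = 7.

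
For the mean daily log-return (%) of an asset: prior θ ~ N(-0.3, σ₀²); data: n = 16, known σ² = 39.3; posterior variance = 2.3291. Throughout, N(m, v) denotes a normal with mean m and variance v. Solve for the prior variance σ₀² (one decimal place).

σ₀² = 45.0

For the Normal–Normal model with known σ², precisions add: τ_n = τ₀ + n/σ².
So 1/σ₀² = 1/2.3291 − 16/39.3 = 0.429350 − 0.407125 = 0.022225.
Hence σ₀² = 1/0.022225 ≈ 45.0.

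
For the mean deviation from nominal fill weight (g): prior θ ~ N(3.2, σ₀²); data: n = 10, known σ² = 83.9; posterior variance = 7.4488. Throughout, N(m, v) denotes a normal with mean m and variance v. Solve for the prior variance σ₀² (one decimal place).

σ₀² = 66.4

Posterior precision equals prior precision plus data precision: 1/σ_n² = 1/σ₀² + n/σ².
So 1/σ₀² = 1/7.4488 − 10/83.9 = 0.134250 − 0.119190 = 0.015060.
Hence σ₀² = 1/0.015060 ≈ 66.4.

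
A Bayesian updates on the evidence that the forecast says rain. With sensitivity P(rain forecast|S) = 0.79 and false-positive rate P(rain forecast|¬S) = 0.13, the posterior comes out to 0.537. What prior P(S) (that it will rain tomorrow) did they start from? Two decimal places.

P(S) = 0.16

Bayes' rule in odds form gives O(S|E) = O(S)·[P(E|S)/P(E|¬S)], hence O(S) = O(S|E)/LR.
Posterior odds = 0.537/(1−0.537) = 1.1598. LR = 0.79/0.13 = 6.0769.
Prior odds = 1.1598/6.0769 = 0.1909, so P(S) = 0.1909/(1+0.1909) ≈ 0.16.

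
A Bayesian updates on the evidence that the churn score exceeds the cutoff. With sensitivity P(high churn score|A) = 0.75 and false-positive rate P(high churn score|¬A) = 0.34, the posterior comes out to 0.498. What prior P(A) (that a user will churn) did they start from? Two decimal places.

Bayes' rule in odds form gives O(A|E) = O(A)·[P(E|A)/P(E|¬A)], hence O(A) = O(A|E)/LR.
Posterior odds = 0.498/(1−0.498) = 0.9920. LR = 0.75/0.34 = 2.2059.
Prior odds = 0.9920/2.2059 = 0.4497, so P(A) = 0.4497/(1+0.4497) ≈ 0.31.

P(A) = 0.31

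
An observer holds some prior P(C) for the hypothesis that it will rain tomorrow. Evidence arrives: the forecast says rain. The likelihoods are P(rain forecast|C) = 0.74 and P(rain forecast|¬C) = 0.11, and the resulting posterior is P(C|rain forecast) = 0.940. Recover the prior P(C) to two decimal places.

P(C) = 0.70

In odds form, posterior odds = prior odds × likelihood ratio, so prior odds = posterior odds ÷ LR.
Posterior odds = 0.940/(1−0.940) = 15.6667. LR = 0.74/0.11 = 6.7273.
Prior odds = 15.6667/6.7273 = 2.3288, so P(C) = 2.3288/(1+2.3288) ≈ 0.70.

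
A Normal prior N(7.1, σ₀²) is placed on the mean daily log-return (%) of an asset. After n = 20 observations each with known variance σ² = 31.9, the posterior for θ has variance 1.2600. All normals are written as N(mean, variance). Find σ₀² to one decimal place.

σ₀² = 6.0

For the Normal–Normal model with known σ², precisions add: τ_n = τ₀ + n/σ².
So 1/σ₀² = 1/1.2600 − 20/31.9 = 0.793651 − 0.626959 = 0.166692.
Hence σ₀² = 1/0.166692 ≈ 6.0.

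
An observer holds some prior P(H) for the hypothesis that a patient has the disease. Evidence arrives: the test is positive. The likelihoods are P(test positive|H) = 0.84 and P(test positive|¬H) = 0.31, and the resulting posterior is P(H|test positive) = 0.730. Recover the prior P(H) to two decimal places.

P(H) = 0.50

In odds form, posterior odds = prior odds × likelihood ratio, so prior odds = posterior odds ÷ LR.
Posterior odds = 0.730/(1−0.730) = 2.7037. LR = 0.84/0.31 = 2.7097.
Prior odds = 2.7037/2.7097 = 0.9978, so P(H) = 0.9978/(1+0.9978) ≈ 0.50.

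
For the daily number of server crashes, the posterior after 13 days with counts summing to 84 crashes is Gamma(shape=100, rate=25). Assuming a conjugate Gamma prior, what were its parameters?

A Gamma(α, β) prior (rate parametrization) on a Poisson rate with n observations summing to S gives posterior Gamma(α+S, β+n).
So α = 100 − 84 = 16 and β = 25 − 13 = 12.

Gamma(shape=16, rate=12)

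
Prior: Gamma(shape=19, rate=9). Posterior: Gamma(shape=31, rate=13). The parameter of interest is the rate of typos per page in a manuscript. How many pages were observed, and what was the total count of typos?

Gamma–Poisson conjugacy: posterior shape = α + Σxᵢ, posterior rate = β + n.
Matching: Σxᵢ = 31 − 19 = 12 and n = 13 − 9 = 4.

n = 4 pages with total 12 typos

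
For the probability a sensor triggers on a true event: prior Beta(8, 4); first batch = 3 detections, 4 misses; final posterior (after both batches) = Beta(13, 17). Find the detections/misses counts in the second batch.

2 detections and 9 misses

Because Beta–binomial updating is additive in the counts, the combined data contributed (α_post−α_prior, β_post−β_prior) successes and failures.
Total across both batches: 13−8=5 detections, 17−4=13 misses.
Subtract the first batch: 5−3=2 detections and 13−4=9 misses.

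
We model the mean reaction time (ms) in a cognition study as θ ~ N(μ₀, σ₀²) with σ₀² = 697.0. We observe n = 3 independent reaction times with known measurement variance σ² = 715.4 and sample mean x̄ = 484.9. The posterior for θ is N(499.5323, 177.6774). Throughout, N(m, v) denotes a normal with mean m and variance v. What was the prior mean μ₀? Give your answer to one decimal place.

μ₀ = 542.3

With known observation variance, the Normal–Normal posterior has precision τ_n = τ₀ + n/σ² and mean μ_n = (τ₀μ₀ + (n/σ²)x̄)/τ_n.
Here τ₀ = 1/697.0 = 0.001435 and τ_data = 3/715.4 = 0.004193, so τ_n = 0.005628.
Rearranging for μ₀: μ₀ = (μ_n·τ_n − τ_data·x̄)/τ₀ = (499.5323·0.005628 − 0.004193·484.9) / 0.001435 = 0.778182/0.001435 ≈ 542.3.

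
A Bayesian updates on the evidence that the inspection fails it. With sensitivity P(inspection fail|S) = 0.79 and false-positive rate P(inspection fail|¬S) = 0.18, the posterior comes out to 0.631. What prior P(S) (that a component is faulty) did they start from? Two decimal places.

In odds form, posterior odds = prior odds × likelihood ratio, so prior odds = posterior odds ÷ LR.
Posterior odds = 0.631/(1−0.631) = 1.7100. LR = 0.79/0.18 = 4.3889.
Prior odds = 1.7100/4.3889 = 0.3896, so P(S) = 0.3896/(1+0.3896) ≈ 0.28.

P(S) = 0.28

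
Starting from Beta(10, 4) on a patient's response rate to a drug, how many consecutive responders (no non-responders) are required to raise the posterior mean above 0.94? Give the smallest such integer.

k = 53

After k responders and 0 non-responders the posterior is Beta(10+k, 4), with mean (10+k)/(10+4+k).
Set (10+k)/(14+k) > 0.94 and solve: k > (0.94·14 − 10)/(1 − 0.94) = 52.667.
The smallest integer exceeding 52.667 is 53, and checking k=53: (63)/(67) = 0.9403 > 0.94.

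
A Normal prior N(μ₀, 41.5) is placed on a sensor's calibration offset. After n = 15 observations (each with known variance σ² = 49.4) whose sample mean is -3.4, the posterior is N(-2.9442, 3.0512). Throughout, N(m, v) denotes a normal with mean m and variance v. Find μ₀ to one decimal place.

The posterior mean is a precision-weighted average: μ_n = (τ₀μ₀ + τ_data·x̄)/(τ₀+τ_data), with τ₀=1/σ₀² and τ_data=n/σ².
Here τ₀ = 1/41.5 = 0.024096 and τ_data = 15/49.4 = 0.303644, so τ_n = 0.327740.
Rearranging for μ₀: μ₀ = (μ_n·τ_n − τ_data·x̄)/τ₀ = (-2.9442·0.327740 − 0.303644·-3.4) / 0.024096 = 0.067457/0.024096 ≈ 2.8.

μ₀ = 2.8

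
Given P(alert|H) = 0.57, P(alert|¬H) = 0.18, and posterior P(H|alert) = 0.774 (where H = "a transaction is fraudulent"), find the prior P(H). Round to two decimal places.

In odds form, posterior odds = prior odds × likelihood ratio, so prior odds = posterior odds ÷ LR.
Posterior odds = 0.774/(1−0.774) = 3.4248. LR = 0.57/0.18 = 3.1667.
Prior odds = 3.4248/3.1667 = 1.0815, so P(H) = 1.0815/(1+1.0815) ≈ 0.52.

P(H) = 0.52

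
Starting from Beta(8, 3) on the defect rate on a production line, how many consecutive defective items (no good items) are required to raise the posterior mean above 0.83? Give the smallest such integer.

k = 7

After k defective items and 0 good items the posterior is Beta(8+k, 3), with mean (8+k)/(8+3+k).
Set (8+k)/(11+k) > 0.83 and solve: k > (0.83·11 − 8)/(1 − 0.83) = 6.647.
The smallest integer exceeding 6.647 is 7, and checking k=7: (15)/(18) = 0.8333 > 0.83.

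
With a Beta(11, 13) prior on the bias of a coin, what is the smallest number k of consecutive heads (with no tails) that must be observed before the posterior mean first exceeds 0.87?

k = 77

After k heads and 0 tails the posterior is Beta(11+k, 13), with mean (11+k)/(11+13+k).
Set (11+k)/(24+k) > 0.87 and solve: k > (0.87·24 − 11)/(1 − 0.87) = 76.000.
The smallest integer exceeding 76.000 is 77, and checking k=77: (88)/(101) = 0.8713 > 0.87.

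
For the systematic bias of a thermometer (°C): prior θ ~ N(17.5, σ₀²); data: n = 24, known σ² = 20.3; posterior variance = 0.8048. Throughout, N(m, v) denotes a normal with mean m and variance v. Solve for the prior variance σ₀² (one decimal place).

σ₀² = 16.6

For the Normal–Normal model with known σ², precisions add: τ_n = τ₀ + n/σ².
So 1/σ₀² = 1/0.8048 − 24/20.3 = 1.242545 − 1.182266 = 0.060279.
Hence σ₀² = 1/0.060279 ≈ 16.6.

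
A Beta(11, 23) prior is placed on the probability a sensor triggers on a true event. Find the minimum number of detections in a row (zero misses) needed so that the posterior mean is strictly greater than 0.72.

k = 49

After k detections and 0 misses the posterior is Beta(11+k, 23), with mean (11+k)/(11+23+k).
Set (11+k)/(34+k) > 0.72 and solve: k > (0.72·34 − 11)/(1 − 0.72) = 48.143.
The smallest integer exceeding 48.143 is 49, and checking k=49: (60)/(83) = 0.7229 > 0.72.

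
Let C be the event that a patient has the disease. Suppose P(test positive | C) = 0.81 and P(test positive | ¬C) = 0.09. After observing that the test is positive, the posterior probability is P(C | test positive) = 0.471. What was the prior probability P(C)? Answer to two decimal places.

Bayes' rule in odds form gives O(C|E) = O(C)·[P(E|C)/P(E|¬C)], hence O(C) = O(C|E)/LR.
Posterior odds = 0.471/(1−0.471) = 0.8904. LR = 0.81/0.09 = 9.0000.
Prior odds = 0.8904/9.0000 = 0.0989, so P(C) = 0.0989/(1+0.0989) ≈ 0.09.

P(C) = 0.09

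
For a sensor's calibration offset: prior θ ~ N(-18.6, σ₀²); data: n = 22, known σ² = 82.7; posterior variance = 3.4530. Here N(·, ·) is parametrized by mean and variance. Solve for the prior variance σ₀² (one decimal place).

Posterior precision equals prior precision plus data precision: 1/σ_n² = 1/σ₀² + n/σ².
So 1/σ₀² = 1/3.4530 − 22/82.7 = 0.289603 − 0.266022 = 0.023581.
Hence σ₀² = 1/0.023581 ≈ 42.4.

σ₀² = 42.4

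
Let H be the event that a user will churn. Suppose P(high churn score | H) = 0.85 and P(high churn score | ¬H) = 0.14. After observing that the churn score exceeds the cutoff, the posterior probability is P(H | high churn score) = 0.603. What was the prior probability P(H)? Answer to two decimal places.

P(H) = 0.20

In odds form, posterior odds = prior odds × likelihood ratio, so prior odds = posterior odds ÷ LR.
Posterior odds = 0.603/(1−0.603) = 1.5189. LR = 0.85/0.14 = 6.0714.
Prior odds = 1.5189/6.0714 = 0.2502, so P(H) = 0.2502/(1+0.2502) ≈ 0.20.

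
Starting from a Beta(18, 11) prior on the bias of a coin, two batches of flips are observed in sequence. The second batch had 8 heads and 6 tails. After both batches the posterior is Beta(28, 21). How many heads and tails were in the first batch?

2 heads and 4 tails

Sequential conjugate updates are equivalent to a single update on the pooled data, so total successes = posterior α − prior α and total failures = posterior β − prior β.
Total across both batches: 28−18=10 heads, 21−11=10 tails.
Subtract the second batch: 10−8=2 heads and 10−6=4 tails.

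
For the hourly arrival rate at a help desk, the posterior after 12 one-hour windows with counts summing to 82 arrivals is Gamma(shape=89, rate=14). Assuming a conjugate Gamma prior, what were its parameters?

Gamma–Poisson conjugacy: posterior shape = α + Σxᵢ, posterior rate = β + n.
So α = 89 − 82 = 7 and β = 14 − 12 = 2.

Gamma(shape=7, rate=2)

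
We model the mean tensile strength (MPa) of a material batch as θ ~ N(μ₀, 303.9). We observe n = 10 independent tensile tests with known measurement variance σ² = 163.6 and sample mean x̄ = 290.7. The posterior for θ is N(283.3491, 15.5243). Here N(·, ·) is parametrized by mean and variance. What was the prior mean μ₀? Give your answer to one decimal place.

μ₀ = 146.8

With known observation variance, the Normal–Normal posterior has precision τ_n = τ₀ + n/σ² and mean μ_n = (τ₀μ₀ + (n/σ²)x̄)/τ_n.
Here τ₀ = 1/303.9 = 0.003291 and τ_data = 10/163.6 = 0.061125, so τ_n = 0.064416.
Rearranging for μ₀: μ₀ = (μ_n·τ_n − τ_data·x̄)/τ₀ = (283.3491·0.064416 − 0.061125·290.7) / 0.003291 = 0.483178/0.003291 ≈ 146.8.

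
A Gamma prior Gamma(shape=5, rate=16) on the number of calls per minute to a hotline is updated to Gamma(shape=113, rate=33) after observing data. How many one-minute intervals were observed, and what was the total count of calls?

A Gamma(α, β) prior (rate parametrization) on a Poisson rate with n observations summing to S gives posterior Gamma(α+S, β+n).
Matching: Σxᵢ = 113 − 5 = 108 and n = 33 − 16 = 17.

n = 17 one-minute intervals with total 108 calls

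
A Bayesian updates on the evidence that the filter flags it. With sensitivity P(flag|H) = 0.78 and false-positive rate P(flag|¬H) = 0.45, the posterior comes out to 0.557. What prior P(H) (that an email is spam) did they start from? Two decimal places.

P(H) = 0.42

In odds form, posterior odds = prior odds × likelihood ratio, so prior odds = posterior odds ÷ LR.
Posterior odds = 0.557/(1−0.557) = 1.2573. LR = 0.78/0.45 = 1.7333.
Prior odds = 1.2573/1.7333 = 0.7254, so P(H) = 0.7254/(1+0.7254) ≈ 0.42.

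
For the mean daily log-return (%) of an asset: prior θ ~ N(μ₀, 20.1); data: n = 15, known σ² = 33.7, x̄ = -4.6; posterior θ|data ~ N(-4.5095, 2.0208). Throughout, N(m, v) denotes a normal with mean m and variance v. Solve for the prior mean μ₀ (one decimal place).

μ₀ = -3.7

The posterior mean is a precision-weighted average: μ_n = (τ₀μ₀ + τ_data·x̄)/(τ₀+τ_data), with τ₀=1/σ₀² and τ_data=n/σ².
Here τ₀ = 1/20.1 = 0.049751 and τ_data = 15/33.7 = 0.445104, so τ_n = 0.494855.
Rearranging for μ₀: μ₀ = (μ_n·τ_n − τ_data·x̄)/τ₀ = (-4.5095·0.494855 − 0.445104·-4.6) / 0.049751 = -0.184070/0.049751 ≈ -3.7.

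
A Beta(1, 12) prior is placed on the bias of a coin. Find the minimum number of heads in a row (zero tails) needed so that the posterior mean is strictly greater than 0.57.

After k heads and 0 tails the posterior is Beta(1+k, 12), with mean (1+k)/(1+12+k).
Set (1+k)/(13+k) > 0.57 and solve: k > (0.57·13 − 1)/(1 − 0.57) = 14.907.
The smallest integer exceeding 14.907 is 15.

k = 15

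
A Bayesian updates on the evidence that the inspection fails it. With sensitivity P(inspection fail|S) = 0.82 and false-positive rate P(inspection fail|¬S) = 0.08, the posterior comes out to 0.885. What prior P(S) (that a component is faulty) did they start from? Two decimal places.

P(S) = 0.43

Bayes' rule in odds form gives O(S|E) = O(S)·[P(E|S)/P(E|¬S)], hence O(S) = O(S|E)/LR.
Posterior odds = 0.885/(1−0.885) = 7.6957. LR = 0.82/0.08 = 10.2500.
Prior odds = 7.6957/10.2500 = 0.7508, so P(S) = 0.7508/(1+0.7508) ≈ 0.43.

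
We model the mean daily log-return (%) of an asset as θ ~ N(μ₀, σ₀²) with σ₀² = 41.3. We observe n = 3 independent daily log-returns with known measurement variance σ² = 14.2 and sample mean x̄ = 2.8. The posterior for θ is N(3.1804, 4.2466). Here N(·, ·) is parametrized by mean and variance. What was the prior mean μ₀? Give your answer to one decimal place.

The posterior mean is a precision-weighted average: μ_n = (τ₀μ₀ + τ_data·x̄)/(τ₀+τ_data), with τ₀=1/σ₀² and τ_data=n/σ².
Here τ₀ = 1/41.3 = 0.024213 and τ_data = 3/14.2 = 0.211268, so τ_n = 0.235481.
Rearranging for μ₀: μ₀ = (μ_n·τ_n − τ_data·x̄)/τ₀ = (3.1804·0.235481 − 0.211268·2.8) / 0.024213 = 0.157373/0.024213 ≈ 6.5.

μ₀ = 6.5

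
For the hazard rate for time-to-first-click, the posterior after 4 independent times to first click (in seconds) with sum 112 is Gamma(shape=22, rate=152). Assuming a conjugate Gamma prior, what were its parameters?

Gamma(shape=18, rate=40)

For an exponential likelihood with a Gamma(α, β) prior on the rate, n observations with total T give posterior Gamma(α+n, β+T).
So α = 22 − 4 = 18 and β = 152 − 112 = 40.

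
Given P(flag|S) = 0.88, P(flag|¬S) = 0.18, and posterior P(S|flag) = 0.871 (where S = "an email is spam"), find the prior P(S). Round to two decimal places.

P(S) = 0.58

In odds form, posterior odds = prior odds × likelihood ratio, so prior odds = posterior odds ÷ LR.
Posterior odds = 0.871/(1−0.871) = 6.7519. LR = 0.88/0.18 = 4.8889.
Prior odds = 6.7519/4.8889 = 1.3811, so P(S) = 1.3811/(1+1.3811) ≈ 0.58.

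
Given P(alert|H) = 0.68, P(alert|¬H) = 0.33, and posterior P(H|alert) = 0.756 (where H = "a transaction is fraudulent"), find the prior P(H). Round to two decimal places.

Bayes' rule in odds form gives O(H|E) = O(H)·[P(E|H)/P(E|¬H)], hence O(H) = O(H|E)/LR.
Posterior odds = 0.756/(1−0.756) = 3.0984. LR = 0.68/0.33 = 2.0606.
Prior odds = 3.0984/2.0606 = 1.5036, so P(H) = 1.5036/(1+1.5036) ≈ 0.60.

P(H) = 0.60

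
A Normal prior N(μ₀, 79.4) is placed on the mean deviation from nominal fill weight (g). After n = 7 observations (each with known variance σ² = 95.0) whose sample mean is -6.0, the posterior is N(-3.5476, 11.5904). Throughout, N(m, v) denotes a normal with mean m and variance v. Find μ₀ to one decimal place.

The posterior mean is a precision-weighted average: μ_n = (τ₀μ₀ + τ_data·x̄)/(τ₀+τ_data), with τ₀=1/σ₀² and τ_data=n/σ².
Here τ₀ = 1/79.4 = 0.012594 and τ_data = 7/95.0 = 0.073684, so τ_n = 0.086278.
Rearranging for μ₀: μ₀ = (μ_n·τ_n − τ_data·x̄)/τ₀ = (-3.5476·0.086278 − 0.073684·-6.0) / 0.012594 = 0.136024/0.012594 ≈ 10.8.

μ₀ = 10.8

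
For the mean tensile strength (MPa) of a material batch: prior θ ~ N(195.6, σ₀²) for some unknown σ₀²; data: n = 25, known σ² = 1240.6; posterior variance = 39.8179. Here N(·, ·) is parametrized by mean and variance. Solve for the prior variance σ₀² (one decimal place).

σ₀² = 201.5

Posterior precision equals prior precision plus data precision: 1/σ_n² = 1/σ₀² + n/σ².
So 1/σ₀² = 1/39.8179 − 25/1240.6 = 0.025114 − 0.020152 = 0.004962.
Hence σ₀² = 1/0.004962 ≈ 201.5.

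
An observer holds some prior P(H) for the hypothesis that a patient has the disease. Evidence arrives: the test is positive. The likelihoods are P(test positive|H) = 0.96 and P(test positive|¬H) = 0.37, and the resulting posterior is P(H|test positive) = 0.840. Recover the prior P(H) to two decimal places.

In odds form, posterior odds = prior odds × likelihood ratio, so prior odds = posterior odds ÷ LR.
Posterior odds = 0.840/(1−0.840) = 5.2500. LR = 0.96/0.37 = 2.5946.
Prior odds = 5.2500/2.5946 = 2.0234, so P(H) = 2.0234/(1+2.0234) ≈ 0.67.

P(H) = 0.67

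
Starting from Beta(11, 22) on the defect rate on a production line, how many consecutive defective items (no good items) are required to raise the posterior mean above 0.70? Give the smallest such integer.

After k defective items and 0 good items the posterior is Beta(11+k, 22), with mean (11+k)/(11+22+k).
Set (11+k)/(33+k) > 0.70 and solve: k > (0.70·33 − 11)/(1 − 0.70) = 40.333.
The smallest integer exceeding 40.333 is 41, and checking k=41: (52)/(74) = 0.7027 > 0.70.

k = 41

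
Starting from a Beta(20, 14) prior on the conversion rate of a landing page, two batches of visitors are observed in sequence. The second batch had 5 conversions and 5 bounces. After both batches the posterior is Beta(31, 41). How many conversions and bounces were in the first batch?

6 conversions and 22 bounces

Because Beta–binomial updating is additive in the counts, the combined data contributed (α_post−α_prior, β_post−β_prior) successes and failures.
Total across both batches: 31−20=11 conversions, 41−14=27 bounces.
Subtract the second batch: 11−5=6 conversions and 27−5=22 bounces.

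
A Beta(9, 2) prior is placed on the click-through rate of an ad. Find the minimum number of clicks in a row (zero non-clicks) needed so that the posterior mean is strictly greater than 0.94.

After k clicks and 0 non-clicks the posterior is Beta(9+k, 2), with mean (9+k)/(9+2+k).
Set (9+k)/(11+k) > 0.94 and solve: k > (0.94·11 − 9)/(1 − 0.94) = 22.333.
The smallest integer exceeding 22.333 is 23, and checking k=23: (32)/(34) = 0.9412 > 0.94.

k = 23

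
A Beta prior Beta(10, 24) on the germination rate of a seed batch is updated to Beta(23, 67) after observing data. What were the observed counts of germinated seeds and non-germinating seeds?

Beta is conjugate to the binomial likelihood: posterior = Beta(α+s, β+f).
Match parameters: s=23−10=13, f=67−24=43.

13 germinated seeds and 43 non-germinating seeds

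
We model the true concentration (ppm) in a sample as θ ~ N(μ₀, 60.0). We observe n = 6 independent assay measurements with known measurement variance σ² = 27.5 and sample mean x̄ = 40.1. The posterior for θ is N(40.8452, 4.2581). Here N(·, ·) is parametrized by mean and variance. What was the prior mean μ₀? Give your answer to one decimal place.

μ₀ = 50.6

The posterior mean is a precision-weighted average: μ_n = (τ₀μ₀ + τ_data·x̄)/(τ₀+τ_data), with τ₀=1/σ₀² and τ_data=n/σ².
Here τ₀ = 1/60.0 = 0.016667 and τ_data = 6/27.5 = 0.218182, so τ_n = 0.234849.
Rearranging for μ₀: μ₀ = (μ_n·τ_n − τ_data·x̄)/τ₀ = (40.8452·0.234849 − 0.218182·40.1) / 0.016667 = 0.843356/0.016667 ≈ 50.6.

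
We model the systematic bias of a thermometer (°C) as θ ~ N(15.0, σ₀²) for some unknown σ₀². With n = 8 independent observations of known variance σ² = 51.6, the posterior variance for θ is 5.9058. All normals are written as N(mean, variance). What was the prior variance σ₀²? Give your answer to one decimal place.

σ₀² = 70.0

Posterior precision equals prior precision plus data precision: 1/σ_n² = 1/σ₀² + n/σ².
So 1/σ₀² = 1/5.9058 − 8/51.6 = 0.169325 − 0.155039 = 0.014286.
Hence σ₀² = 1/0.014286 ≈ 70.0.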